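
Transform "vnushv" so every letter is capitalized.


Input string: 'vnushv'
Operation: convert each letter to uppercase
Mapping: 'v'->'V', 'n'->'N', 'u'->'U', 's'->'S', 'h'->'H', 'v'->'V'
Result: VNUSHV


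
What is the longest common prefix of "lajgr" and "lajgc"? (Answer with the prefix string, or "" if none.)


String 1: 'lajgr'
String 2: 'lajgc'
Compare position by position:
pos 0: 'l' vs 'l' match
pos 1: 'a' vs 'a' match
pos 2: 'j' vs 'j' match
pos 3: 'g' vs 'g' match
pos 4: 'r' vs 'c' differ -> stop
Longest common prefix: "lajg" (length 4)


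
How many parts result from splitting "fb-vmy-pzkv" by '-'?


Input string: 'fb-vmy-pzkv'
Delimiter: '-'
Split result: 'fb', 'vmy', 'pzkv'
Number of parts: 3


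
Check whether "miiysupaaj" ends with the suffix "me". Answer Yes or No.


Input string: 'miiysupaaj'
Suffix to check: 'me'
Last 2 characters of input: 'aj'
Match: False
Result: No


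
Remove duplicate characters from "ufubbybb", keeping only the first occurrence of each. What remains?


Input: 'ufubbybb'
Operation: keep first occurrence of each character
Scan: s[0]='u' new -> keep; s[1]='f' new -> keep; s[2]='u' seen -> skip; s[3]='b' new -> keep; s[4]='b' seen -> skip; s[5]='y' new -> keep; s[6]='b' seen -> skip; s[7]='b' seen -> skip
Result: ufby


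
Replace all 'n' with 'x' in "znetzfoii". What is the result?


Input string: 'znetzfoii'
Operation: replace 'n' with 'x'
Positions of 'n': 1
After replacement: zxetzfoii


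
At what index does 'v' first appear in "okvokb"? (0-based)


Input string: 'okvokb'
Target: 'v'
Scanning left to right: s[0]='o', s[1]='k', s[2]='v'
First match at index: 2


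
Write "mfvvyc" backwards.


Input string: 'mfvvyc'
Operation: reverse character order
Original order: 'm' -> 'f' -> 'v' -> 'v' -> 'y' -> 'c'
Reversed order: 'c' -> 'y' -> 'v' -> 'v' -> 'f' -> 'm'
Result: cyvvfm


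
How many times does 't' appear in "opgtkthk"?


Input string: 'opgtkthk'
Target character: 't'
Scan each position: s[3]='t', s[5]='t'
Matches found at indices: 3, 5
Total: 2


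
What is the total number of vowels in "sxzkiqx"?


Input string: 'sxzkiqx'
Operation: count vowels (a, e, i, o, u)
Scan: s[0]='s', s[1]='x', s[2]='z', s[3]='k', s[4]='i' (vowel), s[5]='q', s[6]='x'
Vowels found: 1
Result: 1


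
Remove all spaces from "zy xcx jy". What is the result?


Input string: 'zy xcx jy'
Operation: remove all spaces
Words: 'zy', 'xcx', 'jy'
Join without spaces: zyxcxjy


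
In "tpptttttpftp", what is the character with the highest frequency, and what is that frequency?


Input: 'tpptttttpftp'
Operation: tally each character
Counts: 'f':1, 'p':4, 't':7
Maximum: 't' appears 7 times


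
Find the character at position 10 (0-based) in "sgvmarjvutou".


Input string: 'sgvmarjvutou'
Operation: get character at index 10
Index mapping: s[0]='s', s[1]='g', s[2]='v', s[3]='m', s[4]='a', s[5]='r', s[6]='j', s[7]='v', s[8]='u', s[9]='t', s[10]='o'
Result: 'o'


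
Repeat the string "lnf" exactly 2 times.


Input string: 'lnf'
Operation: repeat 2 times
Concatenation: 'lnf' + 'lnf'
Result: lnflnf


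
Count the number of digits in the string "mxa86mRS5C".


Input string: 'mxa86mRS5C'
Operation: count digit characters (0-9)
Scan: 'm', 'x', 'a', '8'(digit), '6'(digit), 'm', 'R', 'S', '5'(digit), 'C'
Digits found: 3
Result: 3


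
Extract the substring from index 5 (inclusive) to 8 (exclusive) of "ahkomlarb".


Input string: 'ahkomlarb'
Operation: slice [5:8]
Extract characters: s[5]='l', s[6]='a', s[7]='r'
Result: lar


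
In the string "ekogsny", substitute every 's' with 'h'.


Input string: 'ekogsny'
Operation: replace 's' with 'h'
Positions of 's': 4
After replacement: ekoghny


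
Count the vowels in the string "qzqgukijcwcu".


Input string: 'qzqgukijcwcu'
Operation: count vowels (a, e, i, o, u)
Scan: s[0]='q', s[1]='z', s[2]='q', s[3]='g', s[4]='u' (vowel), s[5]='k', s[6]='i' (vowel), s[7]='j', s[8]='c', s[9]='w', s[10]='c', s[11]='u' (vowel)
Vowels found: 3
Result: 3


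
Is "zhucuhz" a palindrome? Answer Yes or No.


Input string: 'zhucuhz'
Reversed: 'zhucuhz'
Compare pairs: s[0]='z' vs s[6]='z' (match), s[1]='h' vs s[5]='h' (match), s[2]='u' vs s[4]='u' (match)
Palindrome: Yes


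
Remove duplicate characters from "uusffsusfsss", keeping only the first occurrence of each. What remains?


Input: 'uusffsusfsss'
Operation: keep first occurrence of each character
Scan: s[0]='u' new -> keep; s[1]='u' seen -> skip; s[2]='s' new -> keep; s[3]='f' new -> keep; s[4]='f' seen -> skip; s[5]='s' seen -> skip; s[6]='u' seen -> skip; s[7]='s' seen -> skip; s[8]='f' seen -> skip; s[9]='s' seen -> skip; s[10]='s' seen -> skip; s[11]='s' seen -> skip
Result: usf


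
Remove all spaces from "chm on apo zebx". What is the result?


Input string: 'chm on apo zebx'
Operation: remove all spaces
Words: 'chm', 'on', 'apo', 'zebx'
Join without spaces: chmonapozebx


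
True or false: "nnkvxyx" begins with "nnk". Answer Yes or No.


Input string: 'nnkvxyx'
Prefix to check: 'nnk'
First 3 characters of input: 'nnk'
Match: True
Result: Yes


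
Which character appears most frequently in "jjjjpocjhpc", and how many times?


Input: 'jjjjpocjhpc'
Operation: tally each character
Counts: 'c':2, 'h':1, 'j':5, 'o':1, 'p':2
Maximum: 'j' appears 5 times


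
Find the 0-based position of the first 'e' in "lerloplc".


Input string: 'lerloplc'
Target: 'e'
Scanning left to right: s[0]='l', s[1]='e'
First match at index: 1


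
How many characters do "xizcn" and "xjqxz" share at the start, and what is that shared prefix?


String 1: 'xizcn'
String 2: 'xjqxz'
Compare position by position:
pos 0: 'x' vs 'x' match
pos 1: 'i' vs 'j' differ -> stop
Longest common prefix: "x" (length 1)


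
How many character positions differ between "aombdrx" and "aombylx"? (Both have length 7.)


String 1: 'aombdrx'
String 2: 'aombylx'
Compare each position: pos 0: 'a'=='a', pos 1: 'o'=='o', pos 2: 'm'=='m', pos 3: 'b'=='b', pos 4: 'd'!='y', pos 5: 'r'!='l', pos 6: 'x'=='x'
Differing positions: 2
Hamming distance: 2


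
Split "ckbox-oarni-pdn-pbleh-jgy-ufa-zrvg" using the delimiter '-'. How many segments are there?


Input string: 'ckbox-oarni-pdn-pbleh-jgy-ufa-zrvg'
Delimiter: '-'
Split result: 'ckbox', 'oarni', 'pdn', 'pbleh', 'jgy', 'ufa', 'zrvg'
Number of parts: 7


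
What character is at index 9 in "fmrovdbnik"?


Input string: 'fmrovdbnik'
Operation: get character at index 9
Index mapping: s[0]='f', s[1]='m', s[2]='r', s[3]='o', s[4]='v', s[5]='d', s[6]='b', s[7]='n', s[8]='i', s[9]='k'
Result: 'k'


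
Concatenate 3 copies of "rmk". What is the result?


Input string: 'rmk'
Operation: repeat 3 times
Concatenation: 'rmk' + 'rmk' + 'rmk'
Result: rmkrmkrmk


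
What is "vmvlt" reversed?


Input string: 'vmvlt'
Operation: reverse character order
Original order: 'v' -> 'm' -> 'v' -> 'l' -> 't'
Reversed order: 't' -> 'l' -> 'v' -> 'm' -> 'v'
Result: tlvmv


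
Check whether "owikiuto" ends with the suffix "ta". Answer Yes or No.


Input string: 'owikiuto'
Suffix to check: 'ta'
Last 2 characters of input: 'to'
Match: False
Result: No


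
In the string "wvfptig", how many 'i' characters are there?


Input string: 'wvfptig'
Target character: 'i'
Scan each position: s[5]='i'
Matches found at indices: 5
Total: 1


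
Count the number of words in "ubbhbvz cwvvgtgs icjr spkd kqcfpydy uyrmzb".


Input string: 'ubbhbvz cwvvgtgs icjr spkd kqcfpydy uyrmzb'
Operation: split by spaces
Words found: 'ubbhbvz', 'cwvvgtgs', 'icjr', 'spkd', 'kqcfpydy', 'uyrmzb'
Word count: 6


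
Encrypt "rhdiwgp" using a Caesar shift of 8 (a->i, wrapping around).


Input: 'rhdiwgp', shift = 8
Operation: for each letter, (position + 8) mod 26
Mapping: 'r'(17+8=25)->'z', 'h'(7+8=15)->'p', 'd'(3+8=11)->'l', 'i'(8+8=16)->'q', 'w'(22+8=30, 30 mod 26=4)->'e', 'g'(6+8=14)->'o', 'p'(15+8=23)->'x'
Result: zplqeox


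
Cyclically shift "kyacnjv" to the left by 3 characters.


Input: 'kyacnjv', shift = 3
Operation: split at index 3 and swap parts
Front part s[0:3] = 'kya'
Back part s[3:] = 'cnjv'
Rotated = back + front = 'cnjv' + 'kya'
Result: cnjvkya


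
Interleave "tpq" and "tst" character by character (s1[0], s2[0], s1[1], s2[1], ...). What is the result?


String 1: 'tpq'
String 2: 'tst'
Operation: alternate characters
Pairs: 't'+'t', 'p'+'s', 'q'+'t'
Result: ttpsqt


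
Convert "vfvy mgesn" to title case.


Input string: 'vfvy mgesn'
Operation: capitalize first letter of each word
Word transformations: 'vfvy'->'Vfvy', 'mgesn'->'Mgesn'
Result: Vfvy Mgesn


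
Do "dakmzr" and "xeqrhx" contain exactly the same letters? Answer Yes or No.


String 1: 'dakmzr' -> sorted: 'adkmrz'
String 2: 'xeqrhx' -> sorted: 'ehqrxx'
Compare sorted forms: 'adkmrz' != 'ehqrxx'
Anagram: No


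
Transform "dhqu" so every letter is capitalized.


Input string: 'dhqu'
Operation: convert each letter to uppercase
Mapping: 'd'->'D', 'h'->'H', 'q'->'Q', 'u'->'U'
Result: DHQU


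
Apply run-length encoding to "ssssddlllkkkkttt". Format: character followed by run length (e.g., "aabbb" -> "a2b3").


Input: 'ssssddlllkkkkttt'
Operation: identify consecutive runs
Runs: 'ssss' -> s4, 'dd' -> d2, 'lll' -> l3, 'kkkk' -> k4, 'ttt' -> t3
Encoded: s4d2l3k4t3


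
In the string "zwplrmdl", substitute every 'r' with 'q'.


Input string: 'zwplrmdl'
Operation: replace 'r' with 'q'
Positions of 'r': 4
After replacement: zwplqmdl


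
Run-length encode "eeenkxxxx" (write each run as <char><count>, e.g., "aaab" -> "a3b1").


Input: 'eeenkxxxx'
Operation: identify consecutive runs
Runs: 'eee' -> e3, 'n' -> n1, 'k' -> k1, 'xxxx' -> x4
Encoded: e3n1k1x4


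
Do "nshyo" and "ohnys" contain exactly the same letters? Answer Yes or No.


String 1: 'nshyo' -> sorted: 'hnosy'
String 2: 'ohnys' -> sorted: 'hnosy'
Compare sorted forms: 'hnosy' == 'hnosy'
Anagram: Yes


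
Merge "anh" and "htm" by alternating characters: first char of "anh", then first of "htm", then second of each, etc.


String 1: 'anh'
String 2: 'htm'
Operation: alternate characters
Pairs: 'a'+'h', 'n'+'t', 'h'+'m'
Result: ahnthm


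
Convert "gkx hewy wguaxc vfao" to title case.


Input string: 'gkx hewy wguaxc vfao'
Operation: capitalize first letter of each word
Word transformations: 'gkx'->'Gkx', 'hewy'->'Hewy', 'wguaxc'->'Wguaxc', 'vfao'->'Vfao'
Result: Gkx Hewy Wguaxc Vfao


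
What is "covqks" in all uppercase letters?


Input string: 'covqks'
Operation: convert each letter to uppercase
Mapping: 'c'->'C', 'o'->'O', 'v'->'V', 'q'->'Q', 'k'->'K', 's'->'S'
Result: COVQKS


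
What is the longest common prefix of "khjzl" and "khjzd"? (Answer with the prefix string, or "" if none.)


String 1: 'khjzl'
String 2: 'khjzd'
Compare position by position:
pos 0: 'k' vs 'k' match
pos 1: 'h' vs 'h' match
pos 2: 'j' vs 'j' match
pos 3: 'z' vs 'z' match
pos 4: 'l' vs 'd' differ -> stop
Longest common prefix: "khjz" (length 4)


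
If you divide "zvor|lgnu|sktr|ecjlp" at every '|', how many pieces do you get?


Input string: 'zvor|lgnu|sktr|ecjlp'
Delimiter: '|'
Split result: 'zvor', 'lgnu', 'sktr', 'ecjlp'
Number of parts: 4


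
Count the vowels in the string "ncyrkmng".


Input string: 'ncyrkmng'
Operation: count vowels (a, e, i, o, u)
Scan: s[0]='n', s[1]='c', s[2]='y', s[3]='r', s[4]='k', s[5]='m', s[6]='n', s[7]='g'
Vowels found: 0
Result: 0


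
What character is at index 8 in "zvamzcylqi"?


Input string: 'zvamzcylqi'
Operation: get character at index 8
Index mapping: s[0]='z', s[1]='v', s[2]='a', s[3]='m', s[4]='z', s[5]='c', s[6]='y', s[7]='l', s[8]='q'
Result: 'q'


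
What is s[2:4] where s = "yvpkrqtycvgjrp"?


Input string: 'yvpkrqtycvgjrp'
Operation: slice [2:4]
Extract characters: s[2]='p', s[3]='k'
Result: pk


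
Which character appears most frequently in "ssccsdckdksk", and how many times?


Input: 'ssccsdckdksk'
Operation: tally each character
Counts: 'c':3, 'd':2, 'k':3, 's':4
Maximum: 's' appears 4 times


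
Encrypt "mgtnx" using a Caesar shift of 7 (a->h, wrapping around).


Input: 'mgtnx', shift = 7
Operation: for each letter, (position + 7) mod 26
Mapping: 'm'(12+7=19)->'t', 'g'(6+7=13)->'n', 't'(19+7=26, 26 mod 26=0)->'a', 'n'(13+7=20)->'u', 'x'(23+7=30, 30 mod 26=4)->'e'
Result: tnaue


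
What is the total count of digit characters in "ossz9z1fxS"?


Input string: 'ossz9z1fxS'
Operation: count digit characters (0-9)
Scan: 'o', 's', 's', 'z', '9'(digit), 'z', '1'(digit), 'f', 'x', 'S'
Digits found: 2
Result: 2


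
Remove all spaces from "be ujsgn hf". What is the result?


Input string: 'be ujsgn hf'
Operation: remove all spaces
Words: 'be', 'ujsgn', 'hf'
Join without spaces: beujsgnhf


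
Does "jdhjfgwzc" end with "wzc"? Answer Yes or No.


Input string: 'jdhjfgwzc'
Suffix to check: 'wzc'
Last 3 characters of input: 'wzc'
Match: True
Result: Yes


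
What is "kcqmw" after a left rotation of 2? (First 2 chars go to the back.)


Input: 'kcqmw', shift = 2
Operation: split at index 2 and swap parts
Front part s[0:2] = 'kc'
Back part s[2:] = 'qmw'
Rotated = back + front = 'qmw' + 'kc'
Result: qmwkc


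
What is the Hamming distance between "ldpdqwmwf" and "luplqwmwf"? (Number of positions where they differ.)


String 1: 'ldpdqwmwf'
String 2: 'luplqwmwf'
Compare each position: pos 0: 'l'=='l', pos 1: 'd'!='u', pos 2: 'p'=='p', pos 3: 'd'!='l', pos 4: 'q'=='q', pos 5: 'w'=='w', pos 6: 'm'=='m', pos 7: 'w'=='w', pos 8: 'f'=='f'
Differing positions: 2
Hamming distance: 2


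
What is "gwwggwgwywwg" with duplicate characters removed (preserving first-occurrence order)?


Input: 'gwwggwgwywwg'
Operation: keep first occurrence of each character
Scan: s[0]='g' new -> keep; s[1]='w' new -> keep; s[2]='w' seen -> skip; s[3]='g' seen -> skip; s[4]='g' seen -> skip; s[5]='w' seen -> skip; s[6]='g' seen -> skip; s[7]='w' seen -> skip; s[8]='y' new -> keep; s[9]='w' seen -> skip; s[10]='w' seen -> skip; s[11]='g' seen -> skip
Result: gwy


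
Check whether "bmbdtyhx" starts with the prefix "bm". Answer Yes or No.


Input string: 'bmbdtyhx'
Prefix to check: 'bm'
First 2 characters of input: 'bm'
Match: True
Result: Yes


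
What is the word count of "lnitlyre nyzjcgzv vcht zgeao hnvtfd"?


Input string: 'lnitlyre nyzjcgzv vcht zgeao hnvtfd'
Operation: split by spaces
Words found: 'lnitlyre', 'nyzjcgzv', 'vcht', 'zgeao', 'hnvtfd'
Word count: 5


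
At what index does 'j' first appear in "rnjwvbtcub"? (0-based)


Input string: 'rnjwvbtcub'
Target: 'j'
Scanning left to right: s[0]='r', s[1]='n', s[2]='j'
First match at index: 2


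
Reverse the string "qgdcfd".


Input string: 'qgdcfd'
Operation: reverse character order
Original order: 'q' -> 'g' -> 'd' -> 'c' -> 'f' -> 'd'
Reversed order: 'd' -> 'f' -> 'c' -> 'd' -> 'g' -> 'q'
Result: dfcdgq


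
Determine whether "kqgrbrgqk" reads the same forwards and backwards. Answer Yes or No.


Input string: 'kqgrbrgqk'
Reversed: 'kqgrbrgqk'
Compare pairs: s[0]='k' vs s[8]='k' (match), s[1]='q' vs s[7]='q' (match), s[2]='g' vs s[6]='g' (match), s[3]='r' vs s[5]='r' (match)
Palindrome: Yes


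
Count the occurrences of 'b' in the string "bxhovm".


Input string: 'bxhovm'
Target character: 'b'
Scan each position: s[0]='b'
Matches found at indices: 0
Total: 1


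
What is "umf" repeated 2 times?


Input string: 'umf'
Operation: repeat 2 times
Concatenation: 'umf' + 'umf'
Result: umfumf


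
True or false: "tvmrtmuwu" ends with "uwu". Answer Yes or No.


Input string: 'tvmrtmuwu'
Suffix to check: 'uwu'
Last 3 characters of input: 'uwu'
Match: True
Result: Yes


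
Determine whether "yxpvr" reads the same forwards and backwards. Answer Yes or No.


Input string: 'yxpvr'
Reversed: 'rvpxy'
Compare pairs: s[0]='y' vs s[4]='r' (mismatch), s[1]='x' vs s[3]='v' (mismatch)
Palindrome: No


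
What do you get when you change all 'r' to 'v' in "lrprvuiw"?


Input string: 'lrprvuiw'
Operation: replace 'r' with 'v'
Positions of 'r': 1, 3
After replacement: lvpvvuiw


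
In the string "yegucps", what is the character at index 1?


Input string: 'yegucps'
Operation: get character at index 1
Index mapping: s[0]='y', s[1]='e'
Result: 'e'


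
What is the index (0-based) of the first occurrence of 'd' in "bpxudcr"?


Input string: 'bpxudcr'
Target: 'd'
Scanning left to right: s[0]='b', s[1]='p', s[2]='x', s[3]='u', s[4]='d'
First match at index: 4


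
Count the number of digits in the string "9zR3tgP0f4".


Input string: '9zR3tgP0f4'
Operation: count digit characters (0-9)
Scan: '9'(digit), 'z', 'R', '3'(digit), 't', 'g', 'P', '0'(digit), 'f', '4'(digit)
Digits found: 4
Result: 4


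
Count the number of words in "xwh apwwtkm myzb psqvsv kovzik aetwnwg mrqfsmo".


Input string: 'xwh apwwtkm myzb psqvsv kovzik aetwnwg mrqfsmo'
Operation: split by spaces
Words found: 'xwh', 'apwwtkm', 'myzb', 'psqvsv', 'kovzik', 'aetwnwg', 'mrqfsmo'
Word count: 7


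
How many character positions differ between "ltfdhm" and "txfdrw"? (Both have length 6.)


String 1: 'ltfdhm'
String 2: 'txfdrw'
Compare each position: pos 0: 'l'!='t', pos 1: 't'!='x', pos 2: 'f'=='f', pos 3: 'd'=='d', pos 4: 'h'!='r', pos 5: 'm'!='w'
Differing positions: 4
Hamming distance: 4


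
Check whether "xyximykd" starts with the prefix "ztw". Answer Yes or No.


Input string: 'xyximykd'
Prefix to check: 'ztw'
First 3 characters of input: 'xyx'
Match: False
Result: No


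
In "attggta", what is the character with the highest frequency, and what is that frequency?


Input: 'attggta'
Operation: tally each character
Counts: 'a':2, 'g':2, 't':3
Maximum: 't' appears 3 times


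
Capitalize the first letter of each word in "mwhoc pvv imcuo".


Input string: 'mwhoc pvv imcuo'
Operation: capitalize first letter of each word
Word transformations: 'mwhoc'->'Mwhoc', 'pvv'->'Pvv', 'imcuo'->'Imcuo'
Result: Mwhoc Pvv Imcuo


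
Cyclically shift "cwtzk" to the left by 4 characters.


Input: 'cwtzk', shift = 4
Operation: split at index 4 and swap parts
Front part s[0:4] = 'cwtz'
Back part s[4:] = 'k'
Rotated = back + front = 'k' + 'cwtz'
Result: kcwtz


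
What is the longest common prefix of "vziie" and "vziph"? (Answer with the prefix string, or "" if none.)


String 1: 'vziie'
String 2: 'vziph'
Compare position by position:
pos 0: 'v' vs 'v' match
pos 1: 'z' vs 'z' match
pos 2: 'i' vs 'i' match
pos 3: 'i' vs 'p' differ -> stop
Longest common prefix: "vzi" (length 3)


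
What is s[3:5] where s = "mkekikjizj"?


Input string: 'mkekikjizj'
Operation: slice [3:5]
Extract characters: s[3]='k', s[4]='i'
Result: ki


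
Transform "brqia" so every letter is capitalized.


Input string: 'brqia'
Operation: convert each letter to uppercase
Mapping: 'b'->'B', 'r'->'R', 'q'->'Q', 'i'->'I', 'a'->'A'
Result: BRQIA


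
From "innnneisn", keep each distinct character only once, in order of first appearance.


Input: 'innnneisn'
Operation: keep first occurrence of each character
Scan: s[0]='i' new -> keep; s[1]='n' new -> keep; s[2]='n' seen -> skip; s[3]='n' seen -> skip; s[4]='n' seen -> skip; s[5]='e' new -> keep; s[6]='i' seen -> skip; s[7]='s' new -> keep; s[8]='n' seen -> skip
Result: ines


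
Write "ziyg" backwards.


Input string: 'ziyg'
Operation: reverse character order
Original order: 'z' -> 'i' -> 'y' -> 'g'
Reversed order: 'g' -> 'y' -> 'i' -> 'z'
Result: gyiz


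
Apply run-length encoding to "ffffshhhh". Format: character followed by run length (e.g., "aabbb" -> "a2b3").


Input: 'ffffshhhh'
Operation: identify consecutive runs
Runs: 'ffff' -> f4, 's' -> s1, 'hhhh' -> h4
Encoded: f4s1h4


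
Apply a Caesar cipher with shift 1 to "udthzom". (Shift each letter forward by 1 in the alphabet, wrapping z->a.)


Input: 'udthzom', shift = 1
Operation: for each letter, (position + 1) mod 26
Mapping: 'u'(20+1=21)->'v', 'd'(3+1=4)->'e', 't'(19+1=20)->'u', 'h'(7+1=8)->'i', 'z'(25+1=26, 26 mod 26=0)->'a', 'o'(14+1=15)->'p', 'm'(12+1=13)->'n'
Result: veuiapn


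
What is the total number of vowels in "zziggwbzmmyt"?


Input string: 'zziggwbzmmyt'
Operation: count vowels (a, e, i, o, u)
Scan: s[0]='z', s[1]='z', s[2]='i' (vowel), s[3]='g', s[4]='g', s[5]='w', s[6]='b', s[7]='z', s[8]='m', s[9]='m', s[10]='y', s[11]='t'
Vowels found: 1
Result: 1


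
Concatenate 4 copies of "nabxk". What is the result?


Input string: 'nabxk'
Operation: repeat 4 times
Concatenation: 'nabxk' + 'nabxk' + 'nabxk' + 'nabxk'
Result: nabxknabxknabxknabxk


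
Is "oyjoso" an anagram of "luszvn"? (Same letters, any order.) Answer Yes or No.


String 1: 'luszvn' -> sorted: 'lnsuvz'
String 2: 'oyjoso' -> sorted: 'jooosy'
Compare sorted forms: 'lnsuvz' != 'jooosy'
Anagram: No


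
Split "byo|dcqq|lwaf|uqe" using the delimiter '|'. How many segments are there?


Input string: 'byo|dcqq|lwaf|uqe'
Delimiter: '|'
Split result: 'byo', 'dcqq', 'lwaf', 'uqe'
Number of parts: 4


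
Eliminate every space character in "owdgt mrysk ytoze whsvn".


Input string: 'owdgt mrysk ytoze whsvn'
Operation: remove all spaces
Words: 'owdgt', 'mrysk', 'ytoze', 'whsvn'
Join without spaces: owdgtmryskytozewhsvn


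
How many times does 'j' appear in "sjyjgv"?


Input string: 'sjyjgv'
Target character: 'j'
Scan each position: s[1]='j', s[3]='j'
Matches found at indices: 1, 3
Total: 2


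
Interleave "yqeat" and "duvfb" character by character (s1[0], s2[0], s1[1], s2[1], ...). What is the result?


String 1: 'yqeat'
String 2: 'duvfb'
Operation: alternate characters
Pairs: 'y'+'d', 'q'+'u', 'e'+'v', 'a'+'f', 't'+'b'
Result: ydquevaftb


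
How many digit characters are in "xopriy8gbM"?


Input string: 'xopriy8gbM'
Operation: count digit characters (0-9)
Scan: 'x', 'o', 'p', 'r', 'i', 'y', '8'(digit), 'g', 'b', 'M'
Digits found: 1
Result: 1


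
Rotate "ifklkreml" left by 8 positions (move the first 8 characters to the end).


Input: 'ifklkreml', shift = 8
Operation: split at index 8 and swap parts
Front part s[0:8] = 'ifklkrem'
Back part s[8:] = 'l'
Rotated = back + front = 'l' + 'ifklkrem'
Result: lifklkrem


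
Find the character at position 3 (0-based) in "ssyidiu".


Input string: 'ssyidiu'
Operation: get character at index 3
Index mapping: s[0]='s', s[1]='s', s[2]='y', s[3]='i'
Result: 'i'


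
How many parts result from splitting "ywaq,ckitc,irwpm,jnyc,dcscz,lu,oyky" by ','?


Input string: 'ywaq,ckitc,irwpm,jnyc,dcscz,lu,oyky'
Delimiter: ','
Split result: 'ywaq', 'ckitc', 'irwpm', 'jnyc', 'dcscz', 'lu', 'oyky'
Number of parts: 7


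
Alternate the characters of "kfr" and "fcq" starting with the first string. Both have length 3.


String 1: 'kfr'
String 2: 'fcq'
Operation: alternate characters
Pairs: 'k'+'f', 'f'+'c', 'r'+'q'
Result: kffcrq


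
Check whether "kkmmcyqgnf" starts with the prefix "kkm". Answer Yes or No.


Input string: 'kkmmcyqgnf'
Prefix to check: 'kkm'
First 3 characters of input: 'kkm'
Match: True
Result: Yes


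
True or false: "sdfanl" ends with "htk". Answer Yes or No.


Input string: 'sdfanl'
Suffix to check: 'htk'
Last 3 characters of input: 'anl'
Match: False
Result: No


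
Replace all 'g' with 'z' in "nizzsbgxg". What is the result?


Input string: 'nizzsbgxg'
Operation: replace 'g' with 'z'
Positions of 'g': 6, 8
After replacement: nizzsbzxz


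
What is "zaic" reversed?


Input string: 'zaic'
Operation: reverse character order
Original order: 'z' -> 'a' -> 'i' -> 'c'
Reversed order: 'c' -> 'i' -> 'a' -> 'z'
Result: ciaz


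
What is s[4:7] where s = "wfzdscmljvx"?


Input string: 'wfzdscmljvx'
Operation: slice [4:7]
Extract characters: s[4]='s', s[5]='c', s[6]='m'
Result: scm


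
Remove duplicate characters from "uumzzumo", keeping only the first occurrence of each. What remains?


Input: 'uumzzumo'
Operation: keep first occurrence of each character
Scan: s[0]='u' new -> keep; s[1]='u' seen -> skip; s[2]='m' new -> keep; s[3]='z' new -> keep; s[4]='z' seen -> skip; s[5]='u' seen -> skip; s[6]='m' seen -> skip; s[7]='o' new -> keep
Result: umzo


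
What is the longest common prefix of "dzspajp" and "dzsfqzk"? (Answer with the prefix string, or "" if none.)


String 1: 'dzspajp'
String 2: 'dzsfqzk'
Compare position by position:
pos 0: 'd' vs 'd' match
pos 1: 'z' vs 'z' match
pos 2: 's' vs 's' match
pos 3: 'p' vs 'f' differ -> stop
Longest common prefix: "dzs" (length 3)


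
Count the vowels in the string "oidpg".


Input string: 'oidpg'
Operation: count vowels (a, e, i, o, u)
Scan: s[0]='o' (vowel), s[1]='i' (vowel), s[2]='d', s[3]='p', s[4]='g'
Vowels found: 2
Result: 2


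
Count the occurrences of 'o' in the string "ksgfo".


Input string: 'ksgfo'
Target character: 'o'
Scan each position: s[4]='o'
Matches found at indices: 4
Total: 1


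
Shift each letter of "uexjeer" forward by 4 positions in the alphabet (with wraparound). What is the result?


Input: 'uexjeer', shift = 4
Operation: for each letter, (position + 4) mod 26
Mapping: 'u'(20+4=24)->'y', 'e'(4+4=8)->'i', 'x'(23+4=27, 27 mod 26=1)->'b', 'j'(9+4=13)->'n', 'e'(4+4=8)->'i', 'e'(4+4=8)->'i', 'r'(17+4=21)->'v'
Result: yibniiv


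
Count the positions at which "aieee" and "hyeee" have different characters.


String 1: 'aieee'
String 2: 'hyeee'
Compare each position: pos 0: 'a'!='h', pos 1: 'i'!='y', pos 2: 'e'=='e', pos 3: 'e'=='e', pos 4: 'e'=='e'
Differing positions: 2
Hamming distance: 2


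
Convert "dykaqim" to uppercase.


Input string: 'dykaqim'
Operation: convert each letter to uppercase
Mapping: 'd'->'D', 'y'->'Y', 'k'->'K', 'a'->'A', 'q'->'Q', 'i'->'I', 'm'->'M'
Result: DYKAQIM


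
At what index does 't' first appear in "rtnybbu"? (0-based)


Input string: 'rtnybbu'
Target: 't'
Scanning left to right: s[0]='r', s[1]='t'
First match at index: 1


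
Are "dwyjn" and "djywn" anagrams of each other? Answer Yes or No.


String 1: 'dwyjn' -> sorted: 'djnwy'
String 2: 'djywn' -> sorted: 'djnwy'
Compare sorted forms: 'djnwy' == 'djnwy'
Anagram: Yes


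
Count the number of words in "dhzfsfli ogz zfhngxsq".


Input string: 'dhzfsfli ogz zfhngxsq'
Operation: split by spaces
Words found: 'dhzfsfli', 'ogz', 'zfhngxsq'
Word count: 3


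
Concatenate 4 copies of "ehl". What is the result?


Input string: 'ehl'
Operation: repeat 4 times
Concatenation: 'ehl' + 'ehl' + 'ehl' + 'ehl'
Result: ehlehlehlehl


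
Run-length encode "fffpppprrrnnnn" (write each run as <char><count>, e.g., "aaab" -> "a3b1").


Input: 'fffpppprrrnnnn'
Operation: identify consecutive runs
Runs: 'fff' -> f3, 'pppp' -> p4, 'rrr' -> r3, 'nnnn' -> n4
Encoded: f3p4r3n4


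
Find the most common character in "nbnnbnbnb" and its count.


Input: 'nbnnbnbnb'
Operation: tally each character
Counts: 'b':4, 'n':5
Maximum: 'n' appears 5 times


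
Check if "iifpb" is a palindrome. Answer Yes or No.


Input string: 'iifpb'
Reversed: 'bpfii'
Compare pairs: s[0]='i' vs s[4]='b' (mismatch), s[1]='i' vs s[3]='p' (mismatch)
Palindrome: No


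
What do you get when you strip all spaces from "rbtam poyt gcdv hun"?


Input string: 'rbtam poyt gcdv hun'
Operation: remove all spaces
Words: 'rbtam', 'poyt', 'gcdv', 'hun'
Join without spaces: rbtampoytgcdvhun


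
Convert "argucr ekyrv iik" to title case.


Input string: 'argucr ekyrv iik'
Operation: capitalize first letter of each word
Word transformations: 'argucr'->'Argucr', 'ekyrv'->'Ekyrv', 'iik'->'Iik'
Result: Argucr Ekyrv Iik


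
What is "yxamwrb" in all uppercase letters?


Input string: 'yxamwrb'
Operation: convert each letter to uppercase
Mapping: 'y'->'Y', 'x'->'X', 'a'->'A', 'm'->'M', 'w'->'W', 'r'->'R', 'b'->'B'
Result: YXAMWRB


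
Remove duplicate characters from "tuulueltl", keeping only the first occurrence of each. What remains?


Input: 'tuulueltl'
Operation: keep first occurrence of each character
Scan: s[0]='t' new -> keep; s[1]='u' new -> keep; s[2]='u' seen -> skip; s[3]='l' new -> keep; s[4]='u' seen -> skip; s[5]='e' new -> keep; s[6]='l' seen -> skip; s[7]='t' seen -> skip; s[8]='l' seen -> skip
Result: tule


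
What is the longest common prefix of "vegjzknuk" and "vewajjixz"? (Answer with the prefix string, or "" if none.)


String 1: 'vegjzknuk'
String 2: 'vewajjixz'
Compare position by position:
pos 0: 'v' vs 'v' match
pos 1: 'e' vs 'e' match
pos 2: 'g' vs 'w' differ -> stop
Longest common prefix: "ve" (length 2)


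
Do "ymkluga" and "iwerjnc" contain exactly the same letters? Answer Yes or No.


String 1: 'ymkluga' -> sorted: 'agklmuy'
String 2: 'iwerjnc' -> sorted: 'ceijnrw'
Compare sorted forms: 'agklmuy' != 'ceijnrw'
Anagram: No


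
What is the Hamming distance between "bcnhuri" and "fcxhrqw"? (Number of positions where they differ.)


String 1: 'bcnhuri'
String 2: 'fcxhrqw'
Compare each position: pos 0: 'b'!='f', pos 1: 'c'=='c', pos 2: 'n'!='x', pos 3: 'h'=='h', pos 4: 'u'!='r', pos 5: 'r'!='q', pos 6: 'i'!='w'
Differing positions: 5
Hamming distance: 5


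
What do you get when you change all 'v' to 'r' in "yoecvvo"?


Input string: 'yoecvvo'
Operation: replace 'v' with 'r'
Positions of 'v': 4, 5
After replacement: yoecrro


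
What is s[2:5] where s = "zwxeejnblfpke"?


Input string: 'zwxeejnblfpke'
Operation: slice [2:5]
Extract characters: s[2]='x', s[3]='e', s[4]='e'
Result: xee


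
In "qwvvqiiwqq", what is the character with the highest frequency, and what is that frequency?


Input: 'qwvvqiiwqq'
Operation: tally each character
Counts: 'i':2, 'q':4, 'v':2, 'w':2
Maximum: 'q' appears 4 times


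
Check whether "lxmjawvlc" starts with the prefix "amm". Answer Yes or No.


Input string: 'lxmjawvlc'
Prefix to check: 'amm'
First 3 characters of input: 'lxm'
Match: False
Result: No


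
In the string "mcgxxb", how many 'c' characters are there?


Input string: 'mcgxxb'
Target character: 'c'
Scan each position: s[1]='c'
Matches found at indices: 1
Total: 1


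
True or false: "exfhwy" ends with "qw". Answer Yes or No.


Input string: 'exfhwy'
Suffix to check: 'qw'
Last 2 characters of input: 'wy'
Match: False
Result: No


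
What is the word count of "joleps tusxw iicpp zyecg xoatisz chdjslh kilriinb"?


Input string: 'joleps tusxw iicpp zyecg xoatisz chdjslh kilriinb'
Operation: split by spaces
Words found: 'joleps', 'tusxw', 'iicpp', 'zyecg', 'xoatisz', 'chdjslh', 'kilriinb'
Word count: 7


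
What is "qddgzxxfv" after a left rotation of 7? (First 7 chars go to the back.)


Input: 'qddgzxxfv', shift = 7
Operation: split at index 7 and swap parts
Front part s[0:7] = 'qddgzxx'
Back part s[7:] = 'fv'
Rotated = back + front = 'fv' + 'qddgzxx'
Result: fvqddgzxx


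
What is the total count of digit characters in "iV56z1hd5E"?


Input string: 'iV56z1hd5E'
Operation: count digit characters (0-9)
Scan: 'i', 'V', '5'(digit), '6'(digit), 'z', '1'(digit), 'h', 'd', '5'(digit), 'E'
Digits found: 4
Result: 4


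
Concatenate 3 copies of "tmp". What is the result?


Input string: 'tmp'
Operation: repeat 3 times
Concatenation: 'tmp' + 'tmp' + 'tmp'
Result: tmptmptmp


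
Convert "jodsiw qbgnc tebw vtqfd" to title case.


Input string: 'jodsiw qbgnc tebw vtqfd'
Operation: capitalize first letter of each word
Word transformations: 'jodsiw'->'Jodsiw', 'qbgnc'->'Qbgnc', 'tebw'->'Tebw', 'vtqfd'->'Vtqfd'
Result: Jodsiw Qbgnc Tebw Vtqfd


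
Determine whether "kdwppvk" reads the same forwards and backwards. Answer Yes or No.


Input string: 'kdwppvk'
Reversed: 'kvppwdk'
Compare pairs: s[0]='k' vs s[6]='k' (match), s[1]='d' vs s[5]='v' (mismatch), s[2]='w' vs s[4]='p' (mismatch)
Palindrome: No


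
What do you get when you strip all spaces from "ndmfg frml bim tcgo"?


Input string: 'ndmfg frml bim tcgo'
Operation: remove all spaces
Words: 'ndmfg', 'frml', 'bim', 'tcgo'
Join without spaces: ndmfgfrmlbimtcgo


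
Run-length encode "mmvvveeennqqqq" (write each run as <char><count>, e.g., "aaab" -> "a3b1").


Input: 'mmvvveeennqqqq'
Operation: identify consecutive runs
Runs: 'mm' -> m2, 'vvv' -> v3, 'eee' -> e3, 'nn' -> n2, 'qqqq' -> q4
Encoded: m2v3e3n2q4


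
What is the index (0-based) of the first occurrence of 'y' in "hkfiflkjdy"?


Input string: 'hkfiflkjdy'
Target: 'y'
Scanning left to right: s[0]='h', s[1]='k', s[2]='f', s[3]='i', s[4]='f', s[5]='l', s[6]='k', s[7]='j', s[8]='d', s[9]='y'
First match at index: 9


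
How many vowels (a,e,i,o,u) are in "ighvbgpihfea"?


Input string: 'ighvbgpihfea'
Operation: count vowels (a, e, i, o, u)
Scan: s[0]='i' (vowel), s[1]='g', s[2]='h', s[3]='v', s[4]='b', s[5]='g', s[6]='p', s[7]='i' (vowel), s[8]='h', s[9]='f', s[10]='e' (vowel), s[11]='a' (vowel)
Vowels found: 4
Result: 4


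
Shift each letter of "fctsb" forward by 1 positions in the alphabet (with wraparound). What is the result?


Input: 'fctsb', shift = 1
Operation: for each letter, (position + 1) mod 26
Mapping: 'f'(5+1=6)->'g', 'c'(2+1=3)->'d', 't'(19+1=20)->'u', 's'(18+1=19)->'t', 'b'(1+1=2)->'c'
Result: gdutc


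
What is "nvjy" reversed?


Input string: 'nvjy'
Operation: reverse character order
Original order: 'n' -> 'v' -> 'j' -> 'y'
Reversed order: 'y' -> 'j' -> 'v' -> 'n'
Result: yjvn


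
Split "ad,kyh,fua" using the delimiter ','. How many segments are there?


Input string: 'ad,kyh,fua'
Delimiter: ','
Split result: 'ad', 'kyh', 'fua'
Number of parts: 3


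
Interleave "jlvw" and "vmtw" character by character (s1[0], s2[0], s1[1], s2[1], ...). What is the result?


String 1: 'jlvw'
String 2: 'vmtw'
Operation: alternate characters
Pairs: 'j'+'v', 'l'+'m', 'v'+'t', 'w'+'w'
Result: jvlmvtww


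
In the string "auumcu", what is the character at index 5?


Input string: 'auumcu'
Operation: get character at index 5
Index mapping: s[0]='a', s[1]='u', s[2]='u', s[3]='m', s[4]='c', s[5]='u'
Result: 'u'


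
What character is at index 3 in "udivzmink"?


Input string: 'udivzmink'
Operation: get character at index 3
Index mapping: s[0]='u', s[1]='d', s[2]='i', s[3]='v'
Result: 'v'


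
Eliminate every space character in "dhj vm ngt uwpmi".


Input string: 'dhj vm ngt uwpmi'
Operation: remove all spaces
Words: 'dhj', 'vm', 'ngt', 'uwpmi'
Join without spaces: dhjvmngtuwpmi


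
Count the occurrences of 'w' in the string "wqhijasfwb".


Input string: 'wqhijasfwb'
Target character: 'w'
Scan each position: s[0]='w', s[8]='w'
Matches found at indices: 0, 8
Total: 2


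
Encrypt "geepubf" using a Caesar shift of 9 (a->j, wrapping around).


Input: 'geepubf', shift = 9
Operation: for each letter, (position + 9) mod 26
Mapping: 'g'(6+9=15)->'p', 'e'(4+9=13)->'n', 'e'(4+9=13)->'n', 'p'(15+9=24)->'y', 'u'(20+9=29, 29 mod 26=3)->'d', 'b'(1+9=10)->'k', 'f'(5+9=14)->'o'
Result: pnnydko


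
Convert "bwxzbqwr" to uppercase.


Input string: 'bwxzbqwr'
Operation: convert each letter to uppercase
Mapping: 'b'->'B', 'w'->'W', 'x'->'X', 'z'->'Z', 'b'->'B', 'q'->'Q', 'w'->'W', 'r'->'R'
Result: BWXZBQWR


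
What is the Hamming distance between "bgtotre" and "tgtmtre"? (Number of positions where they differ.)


String 1: 'bgtotre'
String 2: 'tgtmtre'
Compare each position: pos 0: 'b'!='t', pos 1: 'g'=='g', pos 2: 't'=='t', pos 3: 'o'!='m', pos 4: 't'=='t', pos 5: 'r'=='r', pos 6: 'e'=='e'
Differing positions: 2
Hamming distance: 2


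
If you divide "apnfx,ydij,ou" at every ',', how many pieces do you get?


Input string: 'apnfx,ydij,ou'
Delimiter: ','
Split result: 'apnfx', 'ydij', 'ou'
Number of parts: 3


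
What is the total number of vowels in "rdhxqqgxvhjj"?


Input string: 'rdhxqqgxvhjj'
Operation: count vowels (a, e, i, o, u)
Scan: s[0]='r', s[1]='d', s[2]='h', s[3]='x', s[4]='q', s[5]='q', s[6]='g', s[7]='x', s[8]='v', s[9]='h', s[10]='j', s[11]='j'
Vowels found: 0
Result: 0


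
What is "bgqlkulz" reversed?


Input string: 'bgqlkulz'
Operation: reverse character order
Original order: 'b' -> 'g' -> 'q' -> 'l' -> 'k' -> 'u' -> 'l' -> 'z'
Reversed order: 'z' -> 'l' -> 'u' -> 'k' -> 'l' -> 'q' -> 'g' -> 'b'
Result: zluklqgb


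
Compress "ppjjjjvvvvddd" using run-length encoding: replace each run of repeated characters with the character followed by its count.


Input: 'ppjjjjvvvvddd'
Operation: identify consecutive runs
Runs: 'pp' -> p2, 'jjjj' -> j4, 'vvvv' -> v4, 'ddd' -> d3
Encoded: p2j4v4d3


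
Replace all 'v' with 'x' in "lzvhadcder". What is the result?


Input string: 'lzvhadcder'
Operation: replace 'v' with 'x'
Positions of 'v': 2
After replacement: lzxhadcder


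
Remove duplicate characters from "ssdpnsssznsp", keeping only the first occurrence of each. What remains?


Input: 'ssdpnsssznsp'
Operation: keep first occurrence of each character
Scan: s[0]='s' new -> keep; s[1]='s' seen -> skip; s[2]='d' new -> keep; s[3]='p' new -> keep; s[4]='n' new -> keep; s[5]='s' seen -> skip; s[6]='s' seen -> skip; s[7]='s' seen -> skip; s[8]='z' new -> keep; s[9]='n' seen -> skip; s[10]='s' seen -> skip; s[11]='p' seen -> skip
Result: sdpnz


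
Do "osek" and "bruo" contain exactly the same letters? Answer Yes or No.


String 1: 'osek' -> sorted: 'ekos'
String 2: 'bruo' -> sorted: 'boru'
Compare sorted forms: 'ekos' != 'boru'
Anagram: No


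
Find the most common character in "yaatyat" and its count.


Input: 'yaatyat'
Operation: tally each character
Counts: 'a':3, 't':2, 'y':2
Maximum: 'a' appears 3 times


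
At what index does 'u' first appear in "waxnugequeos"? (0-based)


Input string: 'waxnugequeos'
Target: 'u'
Scanning left to right: s[0]='w', s[1]='a', s[2]='x', s[3]='n', s[4]='u'
First match at index: 4


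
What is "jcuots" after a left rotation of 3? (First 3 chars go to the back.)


Input: 'jcuots', shift = 3
Operation: split at index 3 and swap parts
Front part s[0:3] = 'jcu'
Back part s[3:] = 'ots'
Rotated = back + front = 'ots' + 'jcu'
Result: otsjcu


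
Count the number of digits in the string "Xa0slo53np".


Input string: 'Xa0slo53np'
Operation: count digit characters (0-9)
Scan: 'X', 'a', '0'(digit), 's', 'l', 'o', '5'(digit), '3'(digit), 'n', 'p'
Digits found: 3
Result: 3


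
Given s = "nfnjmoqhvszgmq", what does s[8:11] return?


Input string: 'nfnjmoqhvszgmq'
Operation: slice [8:11]
Extract characters: s[8]='v', s[9]='s', s[10]='z'
Result: vsz


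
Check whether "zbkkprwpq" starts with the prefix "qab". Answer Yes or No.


Input string: 'zbkkprwpq'
Prefix to check: 'qab'
First 3 characters of input: 'zbk'
Match: False
Result: No


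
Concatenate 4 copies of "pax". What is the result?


Input string: 'pax'
Operation: repeat 4 times
Concatenation: 'pax' + 'pax' + 'pax' + 'pax'
Result: paxpaxpaxpax


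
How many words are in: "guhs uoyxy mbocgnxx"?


Input string: 'guhs uoyxy mbocgnxx'
Operation: split by spaces
Words found: 'guhs', 'uoyxy', 'mbocgnxx'
Word count: 3


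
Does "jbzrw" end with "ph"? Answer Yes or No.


Input string: 'jbzrw'
Suffix to check: 'ph'
Last 2 characters of input: 'rw'
Match: False
Result: No


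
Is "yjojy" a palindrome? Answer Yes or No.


Input string: 'yjojy'
Reversed: 'yjojy'
Compare pairs: s[0]='y' vs s[4]='y' (match), s[1]='j' vs s[3]='j' (match)
Palindrome: Yes


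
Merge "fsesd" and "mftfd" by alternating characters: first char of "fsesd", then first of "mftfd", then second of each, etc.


String 1: 'fsesd'
String 2: 'mftfd'
Operation: alternate characters
Pairs: 'f'+'m', 's'+'f', 'e'+'t', 's'+'f', 'd'+'d'
Result: fmsfetsfdd


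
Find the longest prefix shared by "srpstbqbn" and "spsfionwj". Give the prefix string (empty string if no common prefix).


String 1: 'srpstbqbn'
String 2: 'spsfionwj'
Compare position by position:
pos 0: 's' vs 's' match
pos 1: 'r' vs 'p' differ -> stop
Longest common prefix: "s" (length 1)
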